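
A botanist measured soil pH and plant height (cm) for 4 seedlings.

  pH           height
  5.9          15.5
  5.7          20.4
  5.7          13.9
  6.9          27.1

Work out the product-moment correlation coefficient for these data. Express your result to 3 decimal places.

n = 4, Σx = 24.2, Σy = 76.9, Σx² = 147.4, Σy² = 1584.03, Σxy = 473.95
nΣxy − ΣxΣy = 1895.8 − 1860.98 = 34.82
nΣx² − (Σx)² = 589.6 − 585.64 = 3.96; nΣy² − (Σy)² = 6336.12 − 5913.61 = 422.51
r = 34.82 / √(3.96 × 422.51) = 34.82 / 40.9040 ≈ 0.851

0.851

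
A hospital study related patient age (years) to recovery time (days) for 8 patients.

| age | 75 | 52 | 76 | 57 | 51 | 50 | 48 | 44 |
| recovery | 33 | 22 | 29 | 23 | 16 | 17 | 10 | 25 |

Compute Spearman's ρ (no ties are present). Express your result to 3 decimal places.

Rank age: 7, 5, 8, 6, 4, 3, 2, 1
Rank recovery: 8, 4, 7, 5, 2, 3, 1, 6
d = rank(age) − rank(recovery): -1, 1, 1, 1, 2, 0, 1, -5; Σd² = 34
ρ = 1 − 6Σd² / [n(n²−1)] = 1 − 6×34 / (8×63) = 1 − 204/504 ≈ 0.595

0.595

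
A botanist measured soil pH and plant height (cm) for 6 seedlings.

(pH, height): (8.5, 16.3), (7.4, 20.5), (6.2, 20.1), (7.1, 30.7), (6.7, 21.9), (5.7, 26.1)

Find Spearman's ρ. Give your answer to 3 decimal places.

Rank pH: 6, 5, 2, 4, 3, 1
Rank height: 1, 3, 2, 6, 4, 5
d = rank(pH) − rank(height): 5, 2, 0, -2, -1, -4; Σd² = 50
ρ = 1 − 6Σd² / [n(n²−1)] = 1 − 6×50 / (6×35) = 1 − 300/210 ≈ -0.429

-0.429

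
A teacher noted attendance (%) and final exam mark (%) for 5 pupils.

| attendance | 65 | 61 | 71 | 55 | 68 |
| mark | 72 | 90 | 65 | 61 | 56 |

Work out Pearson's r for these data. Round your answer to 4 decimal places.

n = 5, Σx = 320, Σy = 344, Σx² = 20636, Σy² = 24366, Σxy = 21948
nΣxy − ΣxΣy = 109740 − 110080 = -340
nΣx² − (Σx)² = 103180 − 102400 = 780; nΣy² − (Σy)² = 121830 − 118336 = 3494
r = -340 / √(780 × 3494) = -340 / 1650.8543 ≈ -0.2060

-0.2060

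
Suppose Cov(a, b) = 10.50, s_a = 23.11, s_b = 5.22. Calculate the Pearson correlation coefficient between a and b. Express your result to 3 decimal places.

0.087

r = Cov(a,b) / (s_a · s_b) = 10.50 / (23.11 × 5.22)
  = 10.50 / 120.6342 ≈ 0.087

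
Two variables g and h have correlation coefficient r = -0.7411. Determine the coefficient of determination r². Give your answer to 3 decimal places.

r² = (-0.7411)² = 0.549

0.549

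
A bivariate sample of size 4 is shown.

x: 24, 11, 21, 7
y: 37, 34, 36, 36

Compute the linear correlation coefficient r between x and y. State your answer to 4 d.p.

0.5836

n = 4, Σx = 63, Σy = 143, Σx² = 1187, Σy² = 5117, Σxy = 2270
nΣxy − ΣxΣy = 9080 − 9009 = 71
nΣx² − (Σx)² = 4748 − 3969 = 779; nΣy² − (Σy)² = 20468 − 20449 = 19
r = 71 / √(779 × 19) = 71 / 121.6594 ≈ 0.5836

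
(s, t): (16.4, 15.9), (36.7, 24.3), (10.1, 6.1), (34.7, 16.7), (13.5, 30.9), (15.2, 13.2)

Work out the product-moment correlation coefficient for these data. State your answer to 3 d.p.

0.303

n = 6, Σs = 126.6, Σt = 107.1, Σs² = 3335.24, Σt² = 2288.45, Σst = 2411.46
nΣst − ΣsΣt = 14468.76 − 13558.86 = 909.9
nΣs² − (Σs)² = 20011.44 − 16027.56 = 3983.88; nΣt² − (Σt)² = 13730.7 − 11470.41 = 2260.29
r = 909.9 / √(3983.88 × 2260.29) = 909.9 / 3000.7873 ≈ 0.303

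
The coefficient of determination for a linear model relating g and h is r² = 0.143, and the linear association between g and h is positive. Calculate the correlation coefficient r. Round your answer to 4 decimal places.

|r| = √0.143 = 0.3782
The association is positive, so r = 0.3782.

0.3782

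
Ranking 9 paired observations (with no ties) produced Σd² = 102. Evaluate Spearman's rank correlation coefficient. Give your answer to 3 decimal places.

0.150

ρ = 1 − 6Σd² / [n(n²−1)] = 1 − 6×102 / (9×80)
  = 1 − 612/720 = 1 − 0.8500 ≈ 0.150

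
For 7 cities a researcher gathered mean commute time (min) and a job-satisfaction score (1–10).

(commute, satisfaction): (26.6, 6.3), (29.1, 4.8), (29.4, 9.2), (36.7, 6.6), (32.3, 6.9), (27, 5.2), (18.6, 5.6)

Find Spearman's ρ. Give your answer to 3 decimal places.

0.536

Rank commute: 2, 4, 5, 7, 6, 3, 1
Rank satisfaction: 4, 1, 7, 5, 6, 2, 3
d = rank(commute) − rank(satisfaction): -2, 3, -2, 2, 0, 1, -2; Σd² = 26
ρ = 1 − 6Σd² / [n(n²−1)] = 1 − 6×26 / (7×48) = 1 − 156/336 ≈ 0.536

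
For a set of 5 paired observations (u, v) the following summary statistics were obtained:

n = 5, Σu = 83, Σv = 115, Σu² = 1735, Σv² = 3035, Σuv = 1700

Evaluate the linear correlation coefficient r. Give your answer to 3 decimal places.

r = (nΣuv − ΣuΣv) / √[(nΣu² − (Σu)²)(nΣv² − (Σv)²)]
Numerator: 5×1700 − 83×115 = -1045
Denominator: √[(8675 − 6889)(15175 − 13225)] = √[1786 × 1950] = 1866.1993
r = -1045 / 1866.1993 ≈ -0.560

-0.560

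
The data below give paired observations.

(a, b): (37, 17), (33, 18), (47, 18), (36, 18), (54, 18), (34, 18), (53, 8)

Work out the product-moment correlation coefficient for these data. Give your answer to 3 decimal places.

-0.515

n = 7, Σa = 294, Σb = 115, Σa² = 12844, Σb² = 1973, Σab = 4725
nΣab − ΣaΣb = 33075 − 33810 = -735
nΣa² − (Σa)² = 89908 − 86436 = 3472; nΣb² − (Σb)² = 13811 − 13225 = 586
r = -735 / √(3472 × 586) = -735 / 1426.3913 ≈ -0.515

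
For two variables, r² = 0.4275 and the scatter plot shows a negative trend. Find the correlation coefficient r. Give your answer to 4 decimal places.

|r| = √0.4275 = 0.6538
The association is negative, so r = −0.6538.

-0.6538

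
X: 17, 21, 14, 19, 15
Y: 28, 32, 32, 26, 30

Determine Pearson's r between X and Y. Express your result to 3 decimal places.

n = 5, ΣX = 86, ΣY = 148, ΣX² = 1512, ΣY² = 4408, ΣXY = 2540
nΣXY − ΣXΣY = 12700 − 12728 = -28
nΣX² − (ΣX)² = 7560 − 7396 = 164; nΣY² − (ΣY)² = 22040 − 21904 = 136
r = -28 / √(164 × 136) = -28 / 149.3452 ≈ -0.187

-0.187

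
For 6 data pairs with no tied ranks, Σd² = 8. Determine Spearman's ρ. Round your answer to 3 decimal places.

0.771

ρ = 1 − 6Σd² / [n(n²−1)] = 1 − 6×8 / (6×35)
  = 1 − 48/210 = 1 − 0.2286 ≈ 0.771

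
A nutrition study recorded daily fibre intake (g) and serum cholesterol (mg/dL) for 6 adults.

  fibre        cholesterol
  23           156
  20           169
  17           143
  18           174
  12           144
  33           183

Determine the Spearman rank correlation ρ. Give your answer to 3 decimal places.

0.714

Rank fibre: 5, 4, 2, 3, 1, 6
Rank cholesterol: 3, 4, 1, 5, 2, 6
d = rank(fibre) − rank(cholesterol): 2, 0, 1, -2, -1, 0; Σd² = 10
ρ = 1 − 6Σd² / [n(n²−1)] = 1 − 6×10 / (6×35) = 1 − 60/210 ≈ 0.714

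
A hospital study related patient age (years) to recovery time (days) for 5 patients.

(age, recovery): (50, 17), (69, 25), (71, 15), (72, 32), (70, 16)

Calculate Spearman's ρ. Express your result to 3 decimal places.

Rank age: 1, 2, 4, 5, 3
Rank recovery: 3, 4, 1, 5, 2
d = rank(age) − rank(recovery): -2, -2, 3, 0, 1; Σd² = 18
ρ = 1 − 6Σd² / [n(n²−1)] = 1 − 6×18 / (5×24) = 1 − 108/120 ≈ 0.100

0.100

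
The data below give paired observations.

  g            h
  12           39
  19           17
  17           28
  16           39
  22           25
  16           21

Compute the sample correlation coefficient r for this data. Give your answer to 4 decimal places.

n = 6, Σg = 102, Σh = 169, Σg² = 1790, Σh² = 5181, Σgh = 2777
nΣgh − ΣgΣh = 16662 − 17238 = -576
nΣg² − (Σg)² = 10740 − 10404 = 336; nΣh² − (Σh)² = 31086 − 28561 = 2525
r = -576 / √(336 × 2525) = -576 / 921.0863 ≈ -0.6253

-0.6253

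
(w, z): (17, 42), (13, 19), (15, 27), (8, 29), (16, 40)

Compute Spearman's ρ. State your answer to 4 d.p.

0.7000

Rank w: 5, 2, 3, 1, 4
Rank z: 5, 1, 2, 3, 4
d = rank(w) − rank(z): 0, 1, 1, -2, 0; Σd² = 6
ρ = 1 − 6Σd² / [n(n²−1)] = 1 − 6×6 / (5×24) = 1 − 36/120 ≈ 0.7000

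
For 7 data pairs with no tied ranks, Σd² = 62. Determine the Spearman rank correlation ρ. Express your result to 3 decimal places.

-0.107

ρ = 1 − 6Σd² / [n(n²−1)] = 1 − 6×62 / (7×48)
  = 1 − 372/336 = 1 − 1.1071 ≈ -0.107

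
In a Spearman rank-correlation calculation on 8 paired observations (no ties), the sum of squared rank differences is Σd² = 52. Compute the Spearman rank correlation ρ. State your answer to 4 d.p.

0.3810

ρ = 1 − 6Σd² / [n(n²−1)] = 1 − 6×52 / (8×63)
  = 1 − 312/504 = 1 − 0.61905 ≈ 0.3810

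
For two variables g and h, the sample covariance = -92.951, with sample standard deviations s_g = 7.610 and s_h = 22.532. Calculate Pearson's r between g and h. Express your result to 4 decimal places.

r = Cov(g,h) / (s_g · s_h) = -92.951 / (7.610 × 22.532)
  = -92.951 / 171.4685 ≈ -0.5421

-0.5421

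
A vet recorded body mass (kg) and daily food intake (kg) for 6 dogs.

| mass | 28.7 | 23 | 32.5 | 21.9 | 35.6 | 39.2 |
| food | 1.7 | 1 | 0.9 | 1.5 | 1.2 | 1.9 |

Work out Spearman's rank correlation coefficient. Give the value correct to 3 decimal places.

Rank mass: 3, 2, 4, 1, 5, 6
Rank food: 5, 2, 1, 4, 3, 6
d = rank(mass) − rank(food): -2, 0, 3, -3, 2, 0; Σd² = 26
ρ = 1 − 6Σd² / [n(n²−1)] = 1 − 6×26 / (6×35) = 1 − 156/210 ≈ 0.257

0.257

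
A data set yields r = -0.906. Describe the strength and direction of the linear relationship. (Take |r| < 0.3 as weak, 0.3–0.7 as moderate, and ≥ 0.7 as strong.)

strong negative

r = -0.906 < 0 so the relationship is negative.
|r| = 0.906, which falls in the strong range.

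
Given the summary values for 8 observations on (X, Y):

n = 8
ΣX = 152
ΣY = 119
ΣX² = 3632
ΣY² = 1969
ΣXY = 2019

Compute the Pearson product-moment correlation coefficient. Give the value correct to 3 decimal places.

r = (nΣXY − ΣXΣY) / √[(nΣX² − (ΣX)²)(nΣY² − (ΣY)²)]
Numerator: 8×2019 − 152×119 = -1936
Denominator: √[(29056 − 23104)(15752 − 14161)] = √[5952 × 1591] = 3077.2767
r = -1936 / 3077.2767 ≈ -0.629

-0.629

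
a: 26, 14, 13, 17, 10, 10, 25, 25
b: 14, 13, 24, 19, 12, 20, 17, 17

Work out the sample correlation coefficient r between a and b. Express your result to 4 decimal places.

n = 8, Σa = 140, Σb = 136, Σa² = 2780, Σb² = 2424, Σab = 2351
nΣab − ΣaΣb = 18808 − 19040 = -232
nΣa² − (Σa)² = 22240 − 19600 = 2640; nΣb² − (Σb)² = 19392 − 18496 = 896
r = -232 / √(2640 × 896) = -232 / 1537.9987 ≈ -0.1508

-0.1508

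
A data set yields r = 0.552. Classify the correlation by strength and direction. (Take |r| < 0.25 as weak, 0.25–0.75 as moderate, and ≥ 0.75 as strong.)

r = 0.552 > 0 so the relationship is positive.
|r| = 0.552, which falls in the moderate range.

moderate positive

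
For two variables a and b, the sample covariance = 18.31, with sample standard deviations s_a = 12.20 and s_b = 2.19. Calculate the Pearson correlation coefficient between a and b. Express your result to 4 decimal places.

0.6853

r = Cov(a,b) / (s_a · s_b) = 18.31 / (12.20 × 2.19)
  = 18.31 / 26.7180 ≈ 0.6853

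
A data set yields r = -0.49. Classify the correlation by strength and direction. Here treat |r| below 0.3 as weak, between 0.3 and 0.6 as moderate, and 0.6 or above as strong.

moderate negative

r = -0.49 < 0 so the relationship is negative.
|r| = 0.49, which falls in the moderate range.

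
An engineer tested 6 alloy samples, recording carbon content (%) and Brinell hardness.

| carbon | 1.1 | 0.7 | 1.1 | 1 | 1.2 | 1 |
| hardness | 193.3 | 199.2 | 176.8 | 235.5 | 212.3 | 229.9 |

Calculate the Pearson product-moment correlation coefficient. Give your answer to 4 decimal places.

n = 6, Σx = 6.1, Σy = 1247, Σx² = 6.35, Σy² = 261689.32, Σxy = 1266.71
nΣxy − ΣxΣy = 7600.26 − 7606.7 = -6.44
nΣx² − (Σx)² = 38.1 − 37.21 = 0.89; nΣy² − (Σy)² = 1570135.92 − 1555009 = 15126.92
r = -6.44 / √(0.89 × 15126.92) = -6.44 / 116.0300 ≈ -0.0555

-0.0555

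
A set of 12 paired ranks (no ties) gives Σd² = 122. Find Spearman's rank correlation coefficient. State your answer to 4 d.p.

0.5734

ρ = 1 − 6Σd² / [n(n²−1)] = 1 − 6×122 / (12×143)
  = 1 − 732/1716 = 1 − 0.42657 ≈ 0.5734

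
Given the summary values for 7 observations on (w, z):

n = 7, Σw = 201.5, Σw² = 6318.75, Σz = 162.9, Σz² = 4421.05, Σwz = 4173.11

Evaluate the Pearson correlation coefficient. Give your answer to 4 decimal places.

r = (nΣwz − ΣwΣz) / √[(nΣw² − (Σw)²)(nΣz² − (Σz)²)]
Numerator: 7×4173.11 − 201.5×162.9 = -3612.58
Denominator: √[(44231.25 − 40602.25)(30947.35 − 26536.41)] = √[3629 × 4410.94] = 4000.9126
r = -3612.58 / 4000.9126 ≈ -0.9029

-0.9029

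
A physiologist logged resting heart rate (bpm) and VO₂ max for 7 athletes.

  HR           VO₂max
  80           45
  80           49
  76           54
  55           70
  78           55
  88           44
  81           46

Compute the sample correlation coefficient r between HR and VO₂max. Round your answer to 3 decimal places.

n = 7, Σx = 538, Σy = 363, Σx² = 41990, Σy² = 19319, Σxy = 27362
nΣxy − ΣxΣy = 191534 − 195294 = -3760
nΣx² − (Σx)² = 293930 − 289444 = 4486; nΣy² − (Σy)² = 135233 − 131769 = 3464
r = -3760 / √(4486 × 3464) = -3760 / 3942.0178 ≈ -0.954

-0.954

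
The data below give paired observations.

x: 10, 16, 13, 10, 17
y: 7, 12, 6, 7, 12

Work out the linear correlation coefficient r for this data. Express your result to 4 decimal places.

0.8603

n = 5, Σx = 66, Σy = 44, Σx² = 914, Σy² = 422, Σxy = 614
nΣxy − ΣxΣy = 3070 − 2904 = 166
nΣx² − (Σx)² = 4570 − 4356 = 214; nΣy² − (Σy)² = 2110 − 1936 = 174
r = 166 / √(214 × 174) = 166 / 192.9663 ≈ 0.8603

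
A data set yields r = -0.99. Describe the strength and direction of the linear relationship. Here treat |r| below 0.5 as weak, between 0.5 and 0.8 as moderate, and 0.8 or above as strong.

r = -0.99 < 0 so the relationship is negative.
|r| = 0.99, which falls in the strong range.

strong negative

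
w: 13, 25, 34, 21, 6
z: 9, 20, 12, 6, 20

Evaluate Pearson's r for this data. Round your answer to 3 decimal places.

n = 5, Σw = 99, Σz = 67, Σw² = 2427, Σz² = 1061, Σwz = 1271
nΣwz − ΣwΣz = 6355 − 6633 = -278
nΣw² − (Σw)² = 12135 − 9801 = 2334; nΣz² − (Σz)² = 5305 − 4489 = 816
r = -278 / √(2334 × 816) = -278 / 1380.0522 ≈ -0.201

-0.201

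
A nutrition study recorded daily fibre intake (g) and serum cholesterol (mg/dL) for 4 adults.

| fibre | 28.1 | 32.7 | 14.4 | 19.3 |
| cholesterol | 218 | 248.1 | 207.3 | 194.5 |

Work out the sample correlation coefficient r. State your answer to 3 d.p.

n = 4, Σx = 94.5, Σy = 867.9, Σx² = 2438.75, Σy² = 189881.15, Σxy = 20977.64
nΣxy − ΣxΣy = 83910.56 − 82016.55 = 1894.01
nΣx² − (Σx)² = 9755 − 8930.25 = 824.75; nΣy² − (Σy)² = 759524.6 − 753250.41 = 6274.19
r = 1894.01 / √(824.75 × 6274.19) = 1894.01 / 2274.7831 ≈ 0.833

0.833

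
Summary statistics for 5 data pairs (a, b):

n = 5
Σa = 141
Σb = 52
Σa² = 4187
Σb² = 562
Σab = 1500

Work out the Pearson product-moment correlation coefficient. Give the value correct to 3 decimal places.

0.503

r = (nΣab − ΣaΣb) / √[(nΣa² − (Σa)²)(nΣb² − (Σb)²)]
Numerator: 5×1500 − 141×52 = 168
Denominator: √[(20935 − 19881)(2810 − 2704)] = √[1054 × 106] = 334.2514
r = 168 / 334.2514 ≈ 0.503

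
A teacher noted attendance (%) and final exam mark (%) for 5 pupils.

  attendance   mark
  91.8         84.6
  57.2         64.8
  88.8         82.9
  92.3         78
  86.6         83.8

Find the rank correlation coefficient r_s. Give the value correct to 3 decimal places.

0.300

Rank attendance: 4, 1, 3, 5, 2
Rank mark: 5, 1, 3, 2, 4
d = rank(attendance) − rank(mark): -1, 0, 0, 3, -2; Σd² = 14
ρ = 1 − 6Σd² / [n(n²−1)] = 1 − 6×14 / (5×24) = 1 − 84/120 ≈ 0.300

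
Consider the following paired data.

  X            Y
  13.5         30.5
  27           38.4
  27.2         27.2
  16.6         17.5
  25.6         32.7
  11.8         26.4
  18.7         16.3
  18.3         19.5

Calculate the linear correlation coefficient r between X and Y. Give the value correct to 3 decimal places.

0.460

n = 8, ΣX = 158.7, ΣY = 208.5, ΣX² = 3405.83, ΣY² = 5863.09, ΣXY = 4289.19
nΣXY − ΣXΣY = 34313.52 − 33088.95 = 1224.57
nΣX² − (ΣX)² = 27246.64 − 25185.69 = 2060.95; nΣY² − (ΣY)² = 46904.72 − 43472.25 = 3432.47
r = 1224.57 / √(2060.95 × 3432.47) = 1224.57 / 2659.7273 ≈ 0.460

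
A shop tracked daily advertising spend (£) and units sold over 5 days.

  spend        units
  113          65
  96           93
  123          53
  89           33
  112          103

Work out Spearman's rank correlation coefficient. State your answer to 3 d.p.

0.100

Rank spend: 4, 2, 5, 1, 3
Rank units: 3, 4, 2, 1, 5
d = rank(spend) − rank(units): 1, -2, 3, 0, -2; Σd² = 18
ρ = 1 − 6Σd² / [n(n²−1)] = 1 − 6×18 / (5×24) = 1 − 108/120 ≈ 0.100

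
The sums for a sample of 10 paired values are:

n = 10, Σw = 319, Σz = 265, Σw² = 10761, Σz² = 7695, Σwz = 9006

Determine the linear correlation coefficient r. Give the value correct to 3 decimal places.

0.881

r = (nΣwz − ΣwΣz) / √[(nΣw² − (Σw)²)(nΣz² − (Σz)²)]
Numerator: 10×9006 − 319×265 = 5525
Denominator: √[(107610 − 101761)(76950 − 70225)] = √[5849 × 6725] = 6271.7242
r = 5525 / 6271.7242 ≈ 0.881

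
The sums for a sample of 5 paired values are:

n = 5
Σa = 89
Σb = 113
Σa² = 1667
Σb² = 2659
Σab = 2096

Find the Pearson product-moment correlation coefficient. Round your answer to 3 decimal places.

r = (nΣab − ΣaΣb) / √[(nΣa² − (Σa)²)(nΣb² − (Σb)²)]
Numerator: 5×2096 − 89×113 = 423
Denominator: √[(8335 − 7921)(13295 − 12769)] = √[414 × 526] = 466.6519
r = 423 / 466.6519 ≈ 0.906

0.906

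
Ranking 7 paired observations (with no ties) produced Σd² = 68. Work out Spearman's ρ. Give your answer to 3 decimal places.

ρ = 1 − 6Σd² / [n(n²−1)] = 1 − 6×68 / (7×48)
  = 1 − 408/336 = 1 − 1.2143 ≈ -0.214

-0.214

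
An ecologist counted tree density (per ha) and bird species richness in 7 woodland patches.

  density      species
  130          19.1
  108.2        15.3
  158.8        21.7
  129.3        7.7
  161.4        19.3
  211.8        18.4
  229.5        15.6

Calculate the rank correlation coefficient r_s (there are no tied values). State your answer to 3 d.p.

0.357

Rank density: 3, 1, 4, 2, 5, 6, 7
Rank species: 5, 2, 7, 1, 6, 4, 3
d = rank(density) − rank(species): -2, -1, -3, 1, -1, 2, 4; Σd² = 36
ρ = 1 − 6Σd² / [n(n²−1)] = 1 − 6×36 / (7×48) = 1 − 216/336 ≈ 0.357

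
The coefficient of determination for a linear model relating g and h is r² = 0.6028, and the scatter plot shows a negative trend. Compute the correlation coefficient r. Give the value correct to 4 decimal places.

-0.7764

|r| = √0.6028 = 0.7764
The association is negative, so r = −0.7764.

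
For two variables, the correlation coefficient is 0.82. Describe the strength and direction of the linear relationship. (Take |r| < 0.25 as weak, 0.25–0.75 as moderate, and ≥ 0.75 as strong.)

strong positive

r = 0.82 > 0 so the relationship is positive.
|r| = 0.82, which falls in the strong range.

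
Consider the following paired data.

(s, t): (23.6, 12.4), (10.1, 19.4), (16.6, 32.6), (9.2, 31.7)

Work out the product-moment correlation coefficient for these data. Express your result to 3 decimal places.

n = 4, Σs = 59.5, Σt = 96.1, Σs² = 1019.17, Σt² = 2597.77, Σst = 1321.38
nΣst − ΣsΣt = 5285.52 − 5717.95 = -432.43
nΣs² − (Σs)² = 4076.68 − 3540.25 = 536.43; nΣt² − (Σt)² = 10391.08 − 9235.21 = 1155.87
r = -432.43 / √(536.43 × 1155.87) = -432.43 / 787.4283 ≈ -0.549

-0.549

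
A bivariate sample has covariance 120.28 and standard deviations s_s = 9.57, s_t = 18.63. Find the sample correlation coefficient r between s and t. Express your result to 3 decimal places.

r = Cov(s,t) / (s_s · s_t) = 120.28 / (9.57 × 18.63)
  = 120.28 / 178.2891 ≈ 0.675

0.675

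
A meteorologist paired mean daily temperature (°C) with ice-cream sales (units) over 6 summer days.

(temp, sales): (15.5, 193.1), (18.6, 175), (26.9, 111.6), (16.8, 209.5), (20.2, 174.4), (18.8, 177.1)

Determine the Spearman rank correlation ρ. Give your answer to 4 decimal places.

Rank temp: 1, 3, 6, 2, 5, 4
Rank sales: 5, 3, 1, 6, 2, 4
d = rank(temp) − rank(sales): -4, 0, 5, -4, 3, 0; Σd² = 66
ρ = 1 − 6Σd² / [n(n²−1)] = 1 − 6×66 / (6×35) = 1 − 396/210 ≈ -0.8857

-0.8857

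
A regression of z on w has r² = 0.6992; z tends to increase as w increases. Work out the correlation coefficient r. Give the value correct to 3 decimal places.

|r| = √0.6992 = 0.836
The association is positive, so r = 0.836.

0.836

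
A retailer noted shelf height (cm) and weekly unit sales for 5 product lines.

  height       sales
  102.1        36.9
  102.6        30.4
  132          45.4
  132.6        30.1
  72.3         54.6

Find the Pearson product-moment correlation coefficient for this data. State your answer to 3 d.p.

-0.535

n = 5, Σx = 541.6, Σy = 197.4, Σx² = 61185.22, Σy² = 8234.1, Σxy = 20818.17
nΣxy − ΣxΣy = 104090.85 − 106911.84 = -2820.99
nΣx² − (Σx)² = 305926.1 − 293330.56 = 12595.54; nΣy² − (Σy)² = 41170.5 − 38966.76 = 2203.74
r = -2820.99 / √(12595.54 × 2203.74) = -2820.99 / 5268.5193 ≈ -0.535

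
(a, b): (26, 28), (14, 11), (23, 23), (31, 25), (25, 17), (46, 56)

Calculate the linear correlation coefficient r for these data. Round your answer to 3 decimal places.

0.949

n = 6, Σa = 165, Σb = 160, Σa² = 5103, Σb² = 5484, Σab = 5187
nΣab − ΣaΣb = 31122 − 26400 = 4722
nΣa² − (Σa)² = 30618 − 27225 = 3393; nΣb² − (Σb)² = 32904 − 25600 = 7304
r = 4722 / √(3393 × 7304) = 4722 / 4978.1997 ≈ 0.949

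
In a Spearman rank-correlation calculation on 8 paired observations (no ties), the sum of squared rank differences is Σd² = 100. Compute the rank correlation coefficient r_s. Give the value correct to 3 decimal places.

-0.190

ρ = 1 − 6Σd² / [n(n²−1)] = 1 − 6×100 / (8×63)
  = 1 − 600/504 = 1 − 1.1905 ≈ -0.190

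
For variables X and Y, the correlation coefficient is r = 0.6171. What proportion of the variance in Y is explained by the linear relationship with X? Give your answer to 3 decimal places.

0.381

r² = (0.6171)² = 0.381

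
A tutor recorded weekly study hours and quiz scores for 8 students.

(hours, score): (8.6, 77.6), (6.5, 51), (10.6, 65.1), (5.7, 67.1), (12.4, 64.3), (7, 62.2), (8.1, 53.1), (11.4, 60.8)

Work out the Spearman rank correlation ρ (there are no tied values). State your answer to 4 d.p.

Rank hours: 5, 2, 6, 1, 8, 3, 4, 7
Rank score: 8, 1, 6, 7, 5, 4, 2, 3
d = rank(hours) − rank(score): -3, 1, 0, -6, 3, -1, 2, 4; Σd² = 76
ρ = 1 − 6Σd² / [n(n²−1)] = 1 − 6×76 / (8×63) = 1 − 456/504 ≈ 0.0952

0.0952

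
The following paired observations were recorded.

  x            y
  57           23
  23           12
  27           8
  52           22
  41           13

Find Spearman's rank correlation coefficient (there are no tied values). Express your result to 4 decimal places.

0.9000

Rank x: 5, 1, 2, 4, 3
Rank y: 5, 2, 1, 4, 3
d = rank(x) − rank(y): 0, -1, 1, 0, 0; Σd² = 2
ρ = 1 − 6Σd² / [n(n²−1)] = 1 − 6×2 / (5×24) = 1 − 12/120 ≈ 0.9000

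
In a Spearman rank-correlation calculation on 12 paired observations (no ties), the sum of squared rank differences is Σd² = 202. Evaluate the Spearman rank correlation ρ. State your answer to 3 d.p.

ρ = 1 − 6Σd² / [n(n²−1)] = 1 − 6×202 / (12×143)
  = 1 − 1212/1716 = 1 − 0.7063 ≈ 0.294

0.294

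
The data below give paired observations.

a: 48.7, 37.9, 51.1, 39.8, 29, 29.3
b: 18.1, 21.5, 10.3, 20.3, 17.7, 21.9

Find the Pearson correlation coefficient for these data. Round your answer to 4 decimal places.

-0.6485

n = 6, Σa = 235.8, Σb = 109.8, Σa² = 9702.84, Σb² = 2100.94, Σab = 4185.56
nΣab − ΣaΣb = 25113.36 − 25890.84 = -777.48
nΣa² − (Σa)² = 58217.04 − 55601.64 = 2615.4; nΣb² − (Σb)² = 12605.64 − 12056.04 = 549.6
r = -777.48 / √(2615.4 × 549.6) = -777.48 / 1198.9261 ≈ -0.6485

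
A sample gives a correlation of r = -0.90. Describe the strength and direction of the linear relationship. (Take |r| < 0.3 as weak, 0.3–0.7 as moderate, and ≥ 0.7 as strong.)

strong negative

r = -0.90 < 0 so the relationship is negative.
|r| = 0.90, which falls in the strong range.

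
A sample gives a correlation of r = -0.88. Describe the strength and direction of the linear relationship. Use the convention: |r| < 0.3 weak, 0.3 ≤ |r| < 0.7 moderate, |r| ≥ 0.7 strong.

strong negative

r = -0.88 < 0 so the relationship is negative.
|r| = 0.88, which falls in the strong range.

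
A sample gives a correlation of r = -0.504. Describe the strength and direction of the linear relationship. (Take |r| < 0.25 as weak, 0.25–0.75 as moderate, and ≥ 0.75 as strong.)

r = -0.504 < 0 so the relationship is negative.
|r| = 0.504, which falls in the moderate range.

moderate negative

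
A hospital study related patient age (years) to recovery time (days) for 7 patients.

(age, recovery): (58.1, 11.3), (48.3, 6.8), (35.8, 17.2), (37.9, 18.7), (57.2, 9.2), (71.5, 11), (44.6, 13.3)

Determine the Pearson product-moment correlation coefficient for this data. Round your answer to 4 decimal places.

-0.6276

n = 7, Σx = 353.4, Σy = 87.5, Σx² = 18799.8, Σy² = 1201.99, Σxy = 4215.38
nΣxy − ΣxΣy = 29507.66 − 30922.5 = -1414.84
nΣx² − (Σx)² = 131598.6 − 124891.56 = 6707.04; nΣy² − (Σy)² = 8413.93 − 7656.25 = 757.68
r = -1414.84 / √(6707.04 × 757.68) = -1414.84 / 2254.2826 ≈ -0.6276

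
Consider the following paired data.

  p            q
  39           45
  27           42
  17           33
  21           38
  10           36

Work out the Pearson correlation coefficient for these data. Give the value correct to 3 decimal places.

0.884

n = 5, Σp = 114, Σq = 194, Σp² = 3080, Σq² = 7618, Σpq = 4608
nΣpq − ΣpΣq = 23040 − 22116 = 924
nΣp² − (Σp)² = 15400 − 12996 = 2404; nΣq² − (Σq)² = 38090 − 37636 = 454
r = 924 / √(2404 × 454) = 924 / 1044.7086 ≈ 0.884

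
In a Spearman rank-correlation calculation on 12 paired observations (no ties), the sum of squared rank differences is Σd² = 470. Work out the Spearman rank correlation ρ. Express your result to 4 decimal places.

ρ = 1 − 6Σd² / [n(n²−1)] = 1 − 6×470 / (12×143)
  = 1 − 2820/1716 = 1 − 1.64336 ≈ -0.6434

-0.6434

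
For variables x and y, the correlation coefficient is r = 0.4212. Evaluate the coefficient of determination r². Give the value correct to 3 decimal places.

0.177

r² = (0.4212)² = 0.177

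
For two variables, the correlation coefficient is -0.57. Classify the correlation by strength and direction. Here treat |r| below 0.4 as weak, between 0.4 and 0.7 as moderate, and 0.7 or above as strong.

r = -0.57 < 0 so the relationship is negative.
|r| = 0.57, which falls in the moderate range.

moderate negative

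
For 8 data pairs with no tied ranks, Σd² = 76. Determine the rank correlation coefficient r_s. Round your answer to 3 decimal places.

ρ = 1 − 6Σd² / [n(n²−1)] = 1 − 6×76 / (8×63)
  = 1 − 456/504 = 1 − 0.9048 ≈ 0.095

0.095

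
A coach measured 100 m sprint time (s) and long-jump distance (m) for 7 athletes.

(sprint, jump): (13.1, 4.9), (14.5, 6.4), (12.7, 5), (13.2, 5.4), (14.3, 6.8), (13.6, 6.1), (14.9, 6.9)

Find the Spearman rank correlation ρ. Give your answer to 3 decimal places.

0.929

Rank sprint: 2, 6, 1, 3, 5, 4, 7
Rank jump: 1, 5, 2, 3, 6, 4, 7
d = rank(sprint) − rank(jump): 1, 1, -1, 0, -1, 0, 0; Σd² = 4
ρ = 1 − 6Σd² / [n(n²−1)] = 1 − 6×4 / (7×48) = 1 − 24/336 ≈ 0.929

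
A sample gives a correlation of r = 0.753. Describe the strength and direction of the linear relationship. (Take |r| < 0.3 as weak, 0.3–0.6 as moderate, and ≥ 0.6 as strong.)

strong positive

r = 0.753 > 0 so the relationship is positive.
|r| = 0.753, which falls in the strong range.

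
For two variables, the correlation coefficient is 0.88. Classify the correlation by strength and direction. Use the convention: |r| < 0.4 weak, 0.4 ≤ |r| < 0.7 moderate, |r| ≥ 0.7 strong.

strong positive

r = 0.88 > 0 so the relationship is positive.
|r| = 0.88, which falls in the strong range.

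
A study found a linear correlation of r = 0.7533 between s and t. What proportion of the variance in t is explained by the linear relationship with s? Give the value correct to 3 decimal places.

0.567

r² = (0.7533)² = 0.567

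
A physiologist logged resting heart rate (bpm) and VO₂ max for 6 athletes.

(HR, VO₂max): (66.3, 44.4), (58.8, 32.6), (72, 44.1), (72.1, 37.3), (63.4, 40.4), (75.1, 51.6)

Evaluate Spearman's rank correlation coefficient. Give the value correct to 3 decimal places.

0.600

Rank HR: 3, 1, 4, 5, 2, 6
Rank VO₂max: 5, 1, 4, 2, 3, 6
d = rank(HR) − rank(VO₂max): -2, 0, 0, 3, -1, 0; Σd² = 14
ρ = 1 − 6Σd² / [n(n²−1)] = 1 − 6×14 / (6×35) = 1 − 84/210 ≈ 0.600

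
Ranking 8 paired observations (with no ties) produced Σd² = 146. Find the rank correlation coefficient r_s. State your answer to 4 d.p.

ρ = 1 − 6Σd² / [n(n²−1)] = 1 − 6×146 / (8×63)
  = 1 − 876/504 = 1 − 1.73810 ≈ -0.7381

-0.7381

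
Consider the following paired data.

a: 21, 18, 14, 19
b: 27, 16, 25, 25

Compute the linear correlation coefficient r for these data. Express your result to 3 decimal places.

0.138

n = 4, Σa = 72, Σb = 93, Σa² = 1322, Σb² = 2235, Σab = 1680
nΣab − ΣaΣb = 6720 − 6696 = 24
nΣa² − (Σa)² = 5288 − 5184 = 104; nΣb² − (Σb)² = 8940 − 8649 = 291
r = 24 / √(104 × 291) = 24 / 173.9655 ≈ 0.138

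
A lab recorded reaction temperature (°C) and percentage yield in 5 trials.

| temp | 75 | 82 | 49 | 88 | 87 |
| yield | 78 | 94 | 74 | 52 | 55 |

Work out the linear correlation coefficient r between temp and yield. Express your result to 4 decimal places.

-0.3175

n = 5, Σx = 381, Σy = 353, Σx² = 30063, Σy² = 26125, Σxy = 26545
nΣxy − ΣxΣy = 132725 − 134493 = -1768
nΣx² − (Σx)² = 150315 − 145161 = 5154; nΣy² − (Σy)² = 130625 − 124609 = 6016
r = -1768 / √(5154 × 6016) = -1768 / 5568.3448 ≈ -0.3175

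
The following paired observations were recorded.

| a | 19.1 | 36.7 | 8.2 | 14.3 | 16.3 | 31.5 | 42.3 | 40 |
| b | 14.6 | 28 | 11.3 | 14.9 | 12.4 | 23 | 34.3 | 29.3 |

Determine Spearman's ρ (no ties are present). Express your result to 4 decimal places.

0.9286

Rank a: 4, 6, 1, 2, 3, 5, 8, 7
Rank b: 3, 6, 1, 4, 2, 5, 8, 7
d = rank(a) − rank(b): 1, 0, 0, -2, 1, 0, 0, 0; Σd² = 6
ρ = 1 − 6Σd² / [n(n²−1)] = 1 − 6×6 / (8×63) = 1 − 36/504 ≈ 0.9286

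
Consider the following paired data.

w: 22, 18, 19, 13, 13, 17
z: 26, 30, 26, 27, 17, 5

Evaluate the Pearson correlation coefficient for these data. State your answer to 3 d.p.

n = 6, Σw = 102, Σz = 131, Σw² = 1796, Σz² = 3295, Σwz = 2263
nΣwz − ΣwΣz = 13578 − 13362 = 216
nΣw² − (Σw)² = 10776 − 10404 = 372; nΣz² − (Σz)² = 19770 − 17161 = 2609
r = 216 / √(372 × 2609) = 216 / 985.1639 ≈ 0.219

0.219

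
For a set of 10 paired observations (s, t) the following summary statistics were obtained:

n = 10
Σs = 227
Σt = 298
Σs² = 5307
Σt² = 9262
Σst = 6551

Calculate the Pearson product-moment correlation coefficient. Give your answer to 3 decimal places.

-0.881

r = (nΣst − ΣsΣt) / √[(nΣs² − (Σs)²)(nΣt² − (Σt)²)]
Numerator: 10×6551 − 227×298 = -2136
Denominator: √[(53070 − 51529)(92620 − 88804)] = √[1541 × 3816] = 2424.9652
r = -2136 / 2424.9652 ≈ -0.881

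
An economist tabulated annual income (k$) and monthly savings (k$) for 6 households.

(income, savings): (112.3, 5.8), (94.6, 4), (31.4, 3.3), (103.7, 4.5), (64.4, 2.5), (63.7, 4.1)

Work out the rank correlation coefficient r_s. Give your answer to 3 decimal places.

Rank income: 6, 4, 1, 5, 3, 2
Rank savings: 6, 3, 2, 5, 1, 4
d = rank(income) − rank(savings): 0, 1, -1, 0, 2, -2; Σd² = 10
ρ = 1 − 6Σd² / [n(n²−1)] = 1 − 6×10 / (6×35) = 1 − 60/210 ≈ 0.714

0.714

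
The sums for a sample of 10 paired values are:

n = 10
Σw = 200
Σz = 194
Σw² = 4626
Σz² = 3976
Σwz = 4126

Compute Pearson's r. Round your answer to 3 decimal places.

0.675

r = (nΣwz − ΣwΣz) / √[(nΣw² − (Σw)²)(nΣz² − (Σz)²)]
Numerator: 10×4126 − 200×194 = 2460
Denominator: √[(46260 − 40000)(39760 − 37636)] = √[6260 × 2124] = 3646.4010
r = 2460 / 3646.4010 ≈ 0.675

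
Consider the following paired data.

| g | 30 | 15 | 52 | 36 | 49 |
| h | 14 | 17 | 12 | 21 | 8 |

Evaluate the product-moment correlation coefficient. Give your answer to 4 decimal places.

n = 5, Σg = 182, Σh = 72, Σg² = 7526, Σh² = 1134, Σgh = 2447
nΣgh − ΣgΣh = 12235 − 13104 = -869
nΣg² − (Σg)² = 37630 − 33124 = 4506; nΣh² − (Σh)² = 5670 − 5184 = 486
r = -869 / √(4506 × 486) = -869 / 1479.8365 ≈ -0.5872

-0.5872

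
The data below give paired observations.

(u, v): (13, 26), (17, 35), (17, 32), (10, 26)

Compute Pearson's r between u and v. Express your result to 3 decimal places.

n = 4, Σu = 57, Σv = 119, Σu² = 847, Σv² = 3601, Σuv = 1737
nΣuv − ΣuΣv = 6948 − 6783 = 165
nΣu² − (Σu)² = 3388 − 3249 = 139; nΣv² − (Σv)² = 14404 − 14161 = 243
r = 165 / √(139 × 243) = 165 / 183.7852 ≈ 0.898

0.898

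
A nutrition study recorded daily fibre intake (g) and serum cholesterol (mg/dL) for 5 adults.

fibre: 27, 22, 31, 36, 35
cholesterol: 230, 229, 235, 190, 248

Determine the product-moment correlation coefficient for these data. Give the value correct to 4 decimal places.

n = 5, Σx = 151, Σy = 1132, Σx² = 4695, Σy² = 258170, Σxy = 34053
nΣxy − ΣxΣy = 170265 − 170932 = -667
nΣx² − (Σx)² = 23475 − 22801 = 674; nΣy² − (Σy)² = 1290850 − 1281424 = 9426
r = -667 / √(674 × 9426) = -667 / 2520.5404 ≈ -0.2646

-0.2646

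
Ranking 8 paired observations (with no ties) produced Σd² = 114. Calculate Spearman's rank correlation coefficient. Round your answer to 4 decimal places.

-0.3571

ρ = 1 − 6Σd² / [n(n²−1)] = 1 − 6×114 / (8×63)
  = 1 − 684/504 = 1 − 1.35714 ≈ -0.3571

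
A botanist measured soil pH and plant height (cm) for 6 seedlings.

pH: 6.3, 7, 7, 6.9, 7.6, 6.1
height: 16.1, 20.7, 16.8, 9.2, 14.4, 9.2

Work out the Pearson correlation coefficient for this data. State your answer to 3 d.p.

0.327

n = 6, Σx = 40.9, Σy = 86.4, Σx² = 280.27, Σy² = 1346.58, Σxy = 592.97
nΣxy − ΣxΣy = 3557.82 − 3533.76 = 24.06
nΣx² − (Σx)² = 1681.62 − 1672.81 = 8.81; nΣy² − (Σy)² = 8079.48 − 7464.96 = 614.52
r = 24.06 / √(8.81 × 614.52) = 24.06 / 73.5794 ≈ 0.327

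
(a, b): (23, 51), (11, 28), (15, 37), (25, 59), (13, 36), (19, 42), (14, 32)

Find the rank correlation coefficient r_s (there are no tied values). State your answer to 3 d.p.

Rank a: 6, 1, 4, 7, 2, 5, 3
Rank b: 6, 1, 4, 7, 3, 5, 2
d = rank(a) − rank(b): 0, 0, 0, 0, -1, 0, 1; Σd² = 2
ρ = 1 − 6Σd² / [n(n²−1)] = 1 − 6×2 / (7×48) = 1 − 12/336 ≈ 0.964

0.964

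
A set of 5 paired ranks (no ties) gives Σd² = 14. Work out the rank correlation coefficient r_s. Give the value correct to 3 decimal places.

ρ = 1 − 6Σd² / [n(n²−1)] = 1 − 6×14 / (5×24)
  = 1 − 84/120 = 1 − 0.7000 ≈ 0.300

0.300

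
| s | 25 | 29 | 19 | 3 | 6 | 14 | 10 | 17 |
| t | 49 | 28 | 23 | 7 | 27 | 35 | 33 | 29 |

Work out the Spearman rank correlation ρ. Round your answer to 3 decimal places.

Rank s: 7, 8, 6, 1, 2, 4, 3, 5
Rank t: 8, 4, 2, 1, 3, 7, 6, 5
d = rank(s) − rank(t): -1, 4, 4, 0, -1, -3, -3, 0; Σd² = 52
ρ = 1 − 6Σd² / [n(n²−1)] = 1 − 6×52 / (8×63) = 1 − 312/504 ≈ 0.381

0.381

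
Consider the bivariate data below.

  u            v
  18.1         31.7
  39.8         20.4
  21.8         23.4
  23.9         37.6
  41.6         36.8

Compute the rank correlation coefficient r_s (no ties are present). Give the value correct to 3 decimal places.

0.100

Rank u: 1, 4, 2, 3, 5
Rank v: 3, 1, 2, 5, 4
d = rank(u) − rank(v): -2, 3, 0, -2, 1; Σd² = 18
ρ = 1 − 6Σd² / [n(n²−1)] = 1 − 6×18 / (5×24) = 1 − 108/120 ≈ 0.100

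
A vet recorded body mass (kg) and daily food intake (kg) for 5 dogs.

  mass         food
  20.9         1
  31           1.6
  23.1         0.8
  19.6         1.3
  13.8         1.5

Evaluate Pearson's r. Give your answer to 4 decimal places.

0.0886

n = 5, Σx = 108.4, Σy = 6.2, Σx² = 2506.02, Σy² = 8.14, Σxy = 135.16
nΣxy − ΣxΣy = 675.8 − 672.08 = 3.72
nΣx² − (Σx)² = 12530.1 − 11750.56 = 779.54; nΣy² − (Σy)² = 40.7 − 38.44 = 2.26
r = 3.72 / √(779.54 × 2.26) = 3.72 / 41.9733 ≈ 0.0886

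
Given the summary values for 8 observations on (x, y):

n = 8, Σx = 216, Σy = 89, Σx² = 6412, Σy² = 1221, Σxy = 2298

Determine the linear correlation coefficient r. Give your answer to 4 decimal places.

r = (nΣxy − ΣxΣy) / √[(nΣx² − (Σx)²)(nΣy² − (Σy)²)]
Numerator: 8×2298 − 216×89 = -840
Denominator: √[(51296 − 46656)(9768 − 7921)] = √[4640 × 1847] = 2927.4699
r = -840 / 2927.4699 ≈ -0.2869

-0.2869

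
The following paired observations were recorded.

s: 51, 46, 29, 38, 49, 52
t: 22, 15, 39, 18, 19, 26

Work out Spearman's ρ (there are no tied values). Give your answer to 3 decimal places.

0.086

Rank s: 5, 3, 1, 2, 4, 6
Rank t: 4, 1, 6, 2, 3, 5
d = rank(s) − rank(t): 1, 2, -5, 0, 1, 1; Σd² = 32
ρ = 1 − 6Σd² / [n(n²−1)] = 1 − 6×32 / (6×35) = 1 − 192/210 ≈ 0.086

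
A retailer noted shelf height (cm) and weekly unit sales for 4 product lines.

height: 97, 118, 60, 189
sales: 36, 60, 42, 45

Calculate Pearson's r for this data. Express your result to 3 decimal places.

0.222

n = 4, Σx = 464, Σy = 183, Σx² = 62654, Σy² = 8685, Σxy = 21597
nΣxy − ΣxΣy = 86388 − 84912 = 1476
nΣx² − (Σx)² = 250616 − 215296 = 35320; nΣy² − (Σy)² = 34740 − 33489 = 1251
r = 1476 / √(35320 × 1251) = 1476 / 6647.2039 ≈ 0.222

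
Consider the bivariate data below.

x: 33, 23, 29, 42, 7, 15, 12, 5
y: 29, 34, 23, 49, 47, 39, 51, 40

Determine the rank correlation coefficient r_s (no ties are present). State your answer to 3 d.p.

-0.333

Rank x: 7, 5, 6, 8, 2, 4, 3, 1
Rank y: 2, 3, 1, 7, 6, 4, 8, 5
d = rank(x) − rank(y): 5, 2, 5, 1, -4, 0, -5, -4; Σd² = 112
ρ = 1 − 6Σd² / [n(n²−1)] = 1 − 6×112 / (8×63) = 1 − 672/504 ≈ -0.333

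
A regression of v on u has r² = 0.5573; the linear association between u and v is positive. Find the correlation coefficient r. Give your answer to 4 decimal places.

0.7465

|r| = √0.5573 = 0.7465
The association is positive, so r = 0.7465.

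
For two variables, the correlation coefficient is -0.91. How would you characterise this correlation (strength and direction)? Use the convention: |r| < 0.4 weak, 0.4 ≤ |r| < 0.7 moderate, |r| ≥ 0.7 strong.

r = -0.91 < 0 so the relationship is negative.
|r| = 0.91, which falls in the strong range.

strong negative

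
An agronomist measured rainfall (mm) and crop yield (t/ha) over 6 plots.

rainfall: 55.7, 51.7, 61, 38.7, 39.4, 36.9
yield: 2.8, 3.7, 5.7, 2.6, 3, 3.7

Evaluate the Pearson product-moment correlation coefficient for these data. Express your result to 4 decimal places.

0.6004

n = 6, Σx = 283.4, Σy = 21.5, Σx² = 13908.04, Σy² = 83.47, Σxy = 1050.3
nΣxy − ΣxΣy = 6301.8 − 6093.1 = 208.7
nΣx² − (Σx)² = 83448.24 − 80315.56 = 3132.68; nΣy² − (Σy)² = 500.82 − 462.25 = 38.57
r = 208.7 / √(3132.68 × 38.57) = 208.7 / 347.6025 ≈ 0.6004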